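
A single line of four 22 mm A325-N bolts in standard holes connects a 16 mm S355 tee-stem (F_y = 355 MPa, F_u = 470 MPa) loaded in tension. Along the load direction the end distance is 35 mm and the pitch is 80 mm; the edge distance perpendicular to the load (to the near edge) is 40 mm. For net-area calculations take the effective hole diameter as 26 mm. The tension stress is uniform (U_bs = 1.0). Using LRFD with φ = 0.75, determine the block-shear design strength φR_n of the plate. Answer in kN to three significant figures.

775 kN

Shear plane L_v = 35 + 3·80 = 275 mm; A_gv = 275 × 16 = 4400 mm².
A_nv = (275 − 3.5·26) × 16 = 2944 mm².
A_nt = (40 − 0.5·26) × 16 = 432 mm².
0.6 F_u A_nv = 830.2 kN; 0.6 F_y A_gv = 937.2 kN → shear rupture governs the shear term.
R_n = 830.2 + 1.0 × 470 × 432 / 1000 = 1033 kN.
Design strength φR_n = 0.75 × 1033 = 775 kN.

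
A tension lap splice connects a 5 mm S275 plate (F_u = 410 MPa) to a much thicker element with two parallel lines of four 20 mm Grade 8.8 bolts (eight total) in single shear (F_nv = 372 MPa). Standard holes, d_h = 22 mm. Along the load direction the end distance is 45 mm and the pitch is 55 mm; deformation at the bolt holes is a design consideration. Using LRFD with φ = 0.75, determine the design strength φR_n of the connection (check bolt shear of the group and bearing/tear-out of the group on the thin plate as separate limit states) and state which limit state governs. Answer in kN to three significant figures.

Bolt shear: A_b = π·20²/4 = 314.2 mm²; R_n = 372 × 314.2 × 8 × 1 / 1000 = 934.9 kN → 0.75 × 934.9 = 701 kN.
Bearing (1.2 l_c t F_u ≤ 2.4 d t F_u): upper limit = 2.4·20·5·410 / 1000 = 98.4 kN.
  Edge l_c = 45 − 22/2 = 34 → r_n = 83.64 kN; interior l_c = 55 − 22 = 33 → r_n = 81.18 kN.
  R_n,bearing = 2·83.64 + 6·81.18 = 654.4 kN → 0.75 × 654.4 = 491 kN.
Bearing governs: 491 kN.

491 kN (bearing governs)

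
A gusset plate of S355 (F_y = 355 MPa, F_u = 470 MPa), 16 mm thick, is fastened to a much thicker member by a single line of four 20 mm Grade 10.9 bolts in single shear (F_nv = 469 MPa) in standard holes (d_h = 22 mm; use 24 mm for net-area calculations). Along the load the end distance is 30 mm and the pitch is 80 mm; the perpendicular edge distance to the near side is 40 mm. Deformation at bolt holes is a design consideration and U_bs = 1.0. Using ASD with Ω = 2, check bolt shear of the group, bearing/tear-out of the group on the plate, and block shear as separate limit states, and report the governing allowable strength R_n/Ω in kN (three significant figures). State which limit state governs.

295 kN (bolt shear governs)

Bolt shear: A_b = π·20²/4 = 314.2 mm²; R_n = 469 × 314.2 × 4 × 1 / 1000 = 589.4 kN → 589.4 / 2 = 295 kN.
Bearing: edge l_c = 19, r_n = 171.5 kN; interior l_c = 58, r_n = 361 kN; R_n = 171.5 + 3·361 = 1254 kN → 627 kN.
Block shear: A_gv = 4320, A_nv = 2976, A_nt = 448 mm²; R_n = min(0.6F_uA_nv, 0.6F_yA_gv) + U_bs·F_u·A_nt = 1050 kN → 525 kN.
Bolt shear governs: 295 kN.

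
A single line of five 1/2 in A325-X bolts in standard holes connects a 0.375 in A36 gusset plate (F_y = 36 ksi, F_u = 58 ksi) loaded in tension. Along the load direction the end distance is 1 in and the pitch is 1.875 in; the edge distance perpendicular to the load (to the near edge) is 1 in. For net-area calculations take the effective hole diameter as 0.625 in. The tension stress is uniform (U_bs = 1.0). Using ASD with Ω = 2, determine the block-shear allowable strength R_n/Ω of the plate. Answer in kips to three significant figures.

41.9 kips

Shear plane L_v = 1 + 4·1.875 = 8.5 in; A_gv = 8.5 × 0.375 = 3.188 in².
A_nv = (8.5 − 4.5·0.625) × 0.375 = 2.133 in².
A_nt = (1 − 0.5·0.625) × 0.375 = 0.2578 in².
0.6 F_u A_nv = 74.22 kips; 0.6 F_y A_gv = 68.85 kips → shear yielding governs the shear term.
R_n = 68.85 + 1.0 × 58 × 0.2578 = 83.8 kips.
Allowable strength R_n/Ω = 83.8 / 2 = 41.9 kips.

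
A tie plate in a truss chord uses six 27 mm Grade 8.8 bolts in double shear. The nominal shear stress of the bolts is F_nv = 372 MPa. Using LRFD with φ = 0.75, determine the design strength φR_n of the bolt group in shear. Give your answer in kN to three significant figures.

A_b = π × 27² / 4 = 572.6 mm².
R_n = F_nv · A_b · n · n_s = 372 × 572.6 × 6 × 2 / 1000 = 2556 kN.
Design strength φR_n = 0.75 × 2556 = 1920 kN.

1920 kN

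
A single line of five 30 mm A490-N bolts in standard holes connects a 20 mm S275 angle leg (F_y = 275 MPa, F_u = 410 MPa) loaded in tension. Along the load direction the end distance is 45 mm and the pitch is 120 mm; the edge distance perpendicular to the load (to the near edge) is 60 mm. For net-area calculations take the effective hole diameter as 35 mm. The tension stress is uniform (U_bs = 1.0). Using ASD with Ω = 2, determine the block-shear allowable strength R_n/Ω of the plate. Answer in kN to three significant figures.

Shear plane L_v = 45 + 4·120 = 525 mm; A_gv = 525 × 20 = 10500 mm².
A_nv = (525 − 4.5·35) × 20 = 7350 mm².
A_nt = (60 − 0.5·35) × 20 = 850 mm².
0.6 F_u A_nv = 1808 kN; 0.6 F_y A_gv = 1732 kN → shear yielding governs the shear term.
R_n = 1732 + 1.0 × 410 × 850 / 1000 = 2081 kN.
Allowable strength R_n/Ω = 2081 / 2 = 1040 kN.

1040 kN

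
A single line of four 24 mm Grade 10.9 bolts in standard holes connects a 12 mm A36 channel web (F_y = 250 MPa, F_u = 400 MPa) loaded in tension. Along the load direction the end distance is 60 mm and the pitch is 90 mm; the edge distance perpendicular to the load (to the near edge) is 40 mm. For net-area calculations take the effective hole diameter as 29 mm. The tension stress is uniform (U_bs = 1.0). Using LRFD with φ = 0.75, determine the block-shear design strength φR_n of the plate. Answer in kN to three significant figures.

Shear plane L_v = 60 + 3·90 = 330 mm; A_gv = 330 × 12 = 3960 mm².
A_nv = (330 − 3.5·29) × 12 = 2742 mm².
A_nt = (40 − 0.5·29) × 12 = 306 mm².
0.6 F_u A_nv = 658.1 kN; 0.6 F_y A_gv = 594 kN → shear yielding governs the shear term.
R_n = 594 + 1.0 × 400 × 306 / 1000 = 716.4 kN.
Design strength φR_n = 0.75 × 716.4 = 537 kN.

537 kN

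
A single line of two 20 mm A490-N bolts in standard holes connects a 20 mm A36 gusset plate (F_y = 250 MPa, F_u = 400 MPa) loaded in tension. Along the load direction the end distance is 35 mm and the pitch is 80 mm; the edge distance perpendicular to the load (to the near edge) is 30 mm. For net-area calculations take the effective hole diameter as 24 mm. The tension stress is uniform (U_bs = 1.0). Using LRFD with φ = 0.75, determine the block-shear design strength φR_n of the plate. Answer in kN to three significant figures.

Shear plane L_v = 35 + 1·80 = 115 mm; A_gv = 115 × 20 = 2300 mm².
A_nv = (115 − 1.5·24) × 20 = 1580 mm².
A_nt = (30 − 0.5·24) × 20 = 360 mm².
0.6 F_u A_nv = 379.2 kN; 0.6 F_y A_gv = 345 kN → shear yielding governs the shear term.
R_n = 345 + 1.0 × 400 × 360 / 1000 = 489 kN.
Design strength φR_n = 0.75 × 489 = 367 kN.

367 kN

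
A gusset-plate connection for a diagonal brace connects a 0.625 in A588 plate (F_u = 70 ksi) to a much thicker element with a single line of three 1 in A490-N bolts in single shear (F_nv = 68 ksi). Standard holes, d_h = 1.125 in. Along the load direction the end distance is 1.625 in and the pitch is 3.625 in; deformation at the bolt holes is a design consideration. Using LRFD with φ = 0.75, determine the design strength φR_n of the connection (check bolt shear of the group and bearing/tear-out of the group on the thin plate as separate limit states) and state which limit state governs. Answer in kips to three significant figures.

Bolt shear: A_b = π·1²/4 = 0.7854 in²; R_n = 68 × 0.7854 × 3 × 1 = 160.2 kips → 0.75 × 160.2 = 120 kips.
Bearing (1.2 l_c t F_u ≤ 2.4 d t F_u): upper limit = 2.4·1·0.625·70 = 105 kips.
  Edge l_c = 1.625 − 1.125/2 = 1.062 → r_n = 55.78 kips; interior l_c = 3.625 − 1.125 = 2.5 → r_n = 105 kips.
  R_n,bearing = 1·55.78 + 2·105 = 265.8 kips → 0.75 × 265.8 = 199 kips.
Bolt shear governs: 120 kips.

120 kips (bolt shear governs)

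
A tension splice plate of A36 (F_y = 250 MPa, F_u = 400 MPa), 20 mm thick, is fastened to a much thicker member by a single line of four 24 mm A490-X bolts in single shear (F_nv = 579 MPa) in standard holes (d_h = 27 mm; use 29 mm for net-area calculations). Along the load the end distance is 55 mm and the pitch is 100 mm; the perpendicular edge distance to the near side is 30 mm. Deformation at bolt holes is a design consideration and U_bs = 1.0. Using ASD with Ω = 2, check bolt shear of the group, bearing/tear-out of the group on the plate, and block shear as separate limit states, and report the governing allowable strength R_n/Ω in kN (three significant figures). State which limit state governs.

524 kN (bolt shear governs)

Bolt shear: A_b = π·24²/4 = 452.4 mm²; R_n = 579 × 452.4 × 4 × 1 / 1000 = 1048 kN → 1048 / 2 = 524 kN.
Bearing: edge l_c = 41.5, r_n = 398.4 kN; interior l_c = 73, r_n = 460.8 kN; R_n = 398.4 + 3·460.8 = 1781 kN → 890 kN.
Block shear: A_gv = 7100, A_nv = 5070, A_nt = 310 mm²; R_n = min(0.6F_uA_nv, 0.6F_yA_gv) + U_bs·F_u·A_nt = 1189 kN → 594 kN.
Bolt shear governs: 524 kN.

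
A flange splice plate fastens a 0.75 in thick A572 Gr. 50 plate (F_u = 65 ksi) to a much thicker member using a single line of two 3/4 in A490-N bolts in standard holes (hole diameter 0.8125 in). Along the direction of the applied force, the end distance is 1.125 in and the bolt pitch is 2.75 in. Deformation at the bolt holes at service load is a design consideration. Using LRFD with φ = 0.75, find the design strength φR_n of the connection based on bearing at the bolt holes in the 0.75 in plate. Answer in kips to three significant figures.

Per bolt r_n = 1.2 l_c t F_u ≤ 2.4 d t F_u; upper limit = 2.4 × 0.75 × 0.75 × 65 = 87.75 kips.
Edge bolt: l_c = 1.125 − 0.8125/2 = 0.7188 in → 1.2 × 0.7188 × 0.75 × 65 = 42.05 → r_n = 42.05 kips.
Interior bolts: l_c = 2.75 − 0.8125 = 1.938 in → 1.2 × 1.938 × 0.75 × 65 = 113.3 → r_n = 87.75 kips.
R_n = 1 × 42.05 + 1 × 87.75 = 129.8 kips.
Design strength φR_n = 0.75 × 129.8 = 97.3 kips.

97.3 kips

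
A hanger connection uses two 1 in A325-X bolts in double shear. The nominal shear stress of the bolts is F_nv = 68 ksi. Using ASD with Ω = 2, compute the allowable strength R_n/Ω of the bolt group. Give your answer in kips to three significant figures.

A_b = π × 1² / 4 = 0.7854 in².
R_n = F_nv · A_b · n · n_s = 68 × 0.7854 × 2 × 2 = 213.6 kips.
Allowable strength R_n/Ω = 213.6 / 2 = 107 kips.

107 kips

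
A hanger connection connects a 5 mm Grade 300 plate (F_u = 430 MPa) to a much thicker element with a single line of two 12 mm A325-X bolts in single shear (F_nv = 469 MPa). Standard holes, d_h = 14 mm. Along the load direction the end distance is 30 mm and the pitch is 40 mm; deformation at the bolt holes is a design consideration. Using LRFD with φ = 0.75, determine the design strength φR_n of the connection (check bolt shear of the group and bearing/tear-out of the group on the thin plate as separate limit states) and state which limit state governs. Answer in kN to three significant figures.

79.6 kN (bolt shear governs)

Bolt shear: A_b = π·12²/4 = 113.1 mm²; R_n = 469 × 113.1 × 2 × 1 / 1000 = 106.1 kN → 0.75 × 106.1 = 79.6 kN.
Bearing (1.2 l_c t F_u ≤ 2.4 d t F_u): upper limit = 2.4·12·5·430 / 1000 = 61.92 kN.
  Edge l_c = 30 − 14/2 = 23 → r_n = 59.34 kN; interior l_c = 40 − 14 = 26 → r_n = 61.92 kN.
  R_n,bearing = 1·59.34 + 1·61.92 = 121.3 kN → 0.75 × 121.3 = 90.9 kN.
Bolt shear governs: 79.6 kN.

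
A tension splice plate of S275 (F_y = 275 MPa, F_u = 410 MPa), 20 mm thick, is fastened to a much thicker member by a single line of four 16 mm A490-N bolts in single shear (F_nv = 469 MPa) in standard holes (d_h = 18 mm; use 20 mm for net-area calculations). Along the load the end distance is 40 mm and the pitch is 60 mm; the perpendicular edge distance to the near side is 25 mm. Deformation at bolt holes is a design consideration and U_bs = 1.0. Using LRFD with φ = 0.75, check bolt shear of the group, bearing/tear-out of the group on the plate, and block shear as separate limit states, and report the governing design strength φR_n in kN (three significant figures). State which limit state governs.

Bolt shear: A_b = π·16²/4 = 201.1 mm²; R_n = 469 × 201.1 × 4 × 1 / 1000 = 377.2 kN → 0.75 × 377.2 = 283 kN.
Bearing: edge l_c = 31, r_n = 305 kN; interior l_c = 42, r_n = 314.9 kN; R_n = 305 + 3·314.9 = 1250 kN → 937 kN.
Block shear: A_gv = 4400, A_nv = 3000, A_nt = 300 mm²; R_n = min(0.6F_uA_nv, 0.6F_yA_gv) + U_bs·F_u·A_nt = 849 kN → 637 kN.
Bolt shear governs: 283 kN.

283 kN (bolt shear governs)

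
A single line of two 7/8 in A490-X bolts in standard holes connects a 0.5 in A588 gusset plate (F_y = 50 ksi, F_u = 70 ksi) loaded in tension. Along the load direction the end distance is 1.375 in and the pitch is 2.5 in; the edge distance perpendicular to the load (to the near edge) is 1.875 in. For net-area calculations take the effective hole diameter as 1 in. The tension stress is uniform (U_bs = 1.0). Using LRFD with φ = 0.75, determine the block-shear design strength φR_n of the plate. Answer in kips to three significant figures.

73.5 kips

Shear plane L_v = 1.375 + 1·2.5 = 3.875 in; A_gv = 3.875 × 0.5 = 1.938 in².
A_nv = (3.875 − 1.5·1) × 0.5 = 1.188 in².
A_nt = (1.875 − 0.5·1) × 0.5 = 0.6875 in².
0.6 F_u A_nv = 49.88 kips; 0.6 F_y A_gv = 58.12 kips → shear rupture governs the shear term.
R_n = 49.88 + 1.0 × 70 × 0.6875 = 98 kips.
Design strength φR_n = 0.75 × 98 = 73.5 kips.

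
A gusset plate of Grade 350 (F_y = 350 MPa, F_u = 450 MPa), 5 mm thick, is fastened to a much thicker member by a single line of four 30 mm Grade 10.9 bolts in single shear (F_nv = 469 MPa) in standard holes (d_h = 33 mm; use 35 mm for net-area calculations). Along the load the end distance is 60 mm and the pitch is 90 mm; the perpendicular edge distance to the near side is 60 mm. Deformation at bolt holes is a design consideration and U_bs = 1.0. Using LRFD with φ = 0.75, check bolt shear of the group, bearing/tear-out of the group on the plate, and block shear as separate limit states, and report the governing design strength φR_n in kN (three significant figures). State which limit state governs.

282 kN (block shear governs)

Bolt shear: A_b = π·30²/4 = 706.9 mm²; R_n = 469 × 706.9 × 4 × 1 / 1000 = 1326 kN → 0.75 × 1326 = 995 kN.
Bearing: edge l_c = 43.5, r_n = 117.5 kN; interior l_c = 57, r_n = 153.9 kN; R_n = 117.5 + 3·153.9 = 579.1 kN → 434 kN.
Block shear: A_gv = 1650, A_nv = 1038, A_nt = 212.5 mm²; R_n = min(0.6F_uA_nv, 0.6F_yA_gv) + U_bs·F_u·A_nt = 375.8 kN → 282 kN.
Block shear governs: 282 kN.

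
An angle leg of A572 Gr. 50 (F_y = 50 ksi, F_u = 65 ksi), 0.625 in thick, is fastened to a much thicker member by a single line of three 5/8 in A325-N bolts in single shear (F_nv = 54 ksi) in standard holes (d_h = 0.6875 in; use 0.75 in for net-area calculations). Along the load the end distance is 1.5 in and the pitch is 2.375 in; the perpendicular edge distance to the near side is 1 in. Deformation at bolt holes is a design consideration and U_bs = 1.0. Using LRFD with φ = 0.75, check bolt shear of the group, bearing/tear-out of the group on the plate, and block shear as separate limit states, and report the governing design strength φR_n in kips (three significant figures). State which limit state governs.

37.3 kips (bolt shear governs)

Bolt shear: A_b = π·0.625²/4 = 0.3068 in²; R_n = 54 × 0.3068 × 3 × 1 = 49.7 kips → 0.75 × 49.7 = 37.3 kips.
Bearing: edge l_c = 1.156, r_n = 56.37 kips; interior l_c = 1.688, r_n = 60.94 kips; R_n = 56.37 + 2·60.94 = 178.2 kips → 134 kips.
Block shear: A_gv = 3.906, A_nv = 2.734, A_nt = 0.3906 in²; R_n = min(0.6F_uA_nv, 0.6F_yA_gv) + U_bs·F_u·A_nt = 132 kips → 99 kips.
Bolt shear governs: 37.3 kips.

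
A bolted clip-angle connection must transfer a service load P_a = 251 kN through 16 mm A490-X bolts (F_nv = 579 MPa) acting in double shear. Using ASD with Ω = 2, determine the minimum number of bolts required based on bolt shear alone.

A_b = π·16²/4 = 201.1 mm².
Per-bolt allowable strength R_n/Ω = 579 × 201.1 × 2 / 1000 / 2 = 116.4 kN.
n ≥ 251 / 116.4 = 2.156 → use 3 bolts.

3 bolts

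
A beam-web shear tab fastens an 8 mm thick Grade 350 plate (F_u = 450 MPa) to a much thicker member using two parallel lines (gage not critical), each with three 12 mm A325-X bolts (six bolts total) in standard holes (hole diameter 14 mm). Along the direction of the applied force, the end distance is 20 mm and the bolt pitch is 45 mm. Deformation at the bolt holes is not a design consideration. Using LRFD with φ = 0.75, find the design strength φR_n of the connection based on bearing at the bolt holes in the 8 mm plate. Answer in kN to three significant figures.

494 kN

Per bolt r_n = 1.5 l_c t F_u ≤ 3.0 d t F_u; upper limit = 3.0 × 12 × 8 × 450 / 1000 = 129.6 kN.
Edge bolt: l_c = 20 − 14/2 = 13 mm → 1.5 × 13 × 8 × 450 / 1000 = 70.2 → r_n = 70.2 kN.
Interior bolts: l_c = 45 − 14 = 31 mm → 1.5 × 31 × 8 × 450 / 1000 = 167.4 → r_n = 129.6 kN.
R_n = 2 × 70.2 + 4 × 129.6 = 658.8 kN.
Design strength φR_n = 0.75 × 658.8 = 494 kN.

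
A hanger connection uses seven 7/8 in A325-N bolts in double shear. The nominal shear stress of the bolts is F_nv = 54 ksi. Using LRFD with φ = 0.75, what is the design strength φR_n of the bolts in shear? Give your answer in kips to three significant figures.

341 kips

A_b = π × 0.875² / 4 = 0.6013 in².
R_n = F_nv · A_b · n · n_s = 54 × 0.6013 × 7 × 2 = 454.6 kips.
Design strength φR_n = 0.75 × 454.6 = 341 kips.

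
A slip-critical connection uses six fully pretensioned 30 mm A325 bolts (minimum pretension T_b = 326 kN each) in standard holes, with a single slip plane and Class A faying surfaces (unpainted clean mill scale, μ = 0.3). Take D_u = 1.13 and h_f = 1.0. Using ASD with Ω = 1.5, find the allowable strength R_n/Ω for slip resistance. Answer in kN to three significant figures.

R_n = μ · D_u · h_f · T_b · n_s · n_b = 0.3 × 1.13 × 1.0 × 326 × 1 × 6 = 663.1 kN.
Allowable strength R_n/Ω = 663.1 / 1.5 = 442 kN.

442 kN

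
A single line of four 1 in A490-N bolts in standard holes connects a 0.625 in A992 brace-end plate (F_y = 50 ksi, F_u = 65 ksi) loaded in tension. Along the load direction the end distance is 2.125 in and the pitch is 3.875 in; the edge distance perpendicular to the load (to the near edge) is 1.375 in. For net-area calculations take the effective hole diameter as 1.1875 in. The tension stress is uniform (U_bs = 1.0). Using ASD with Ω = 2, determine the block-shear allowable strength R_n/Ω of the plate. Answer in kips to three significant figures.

Shear plane L_v = 2.125 + 3·3.875 = 13.75 in; A_gv = 13.75 × 0.625 = 8.594 in².
A_nv = (13.75 − 3.5·1.1875) × 0.625 = 5.996 in².
A_nt = (1.375 − 0.5·1.1875) × 0.625 = 0.4883 in².
0.6 F_u A_nv = 233.8 kips; 0.6 F_y A_gv = 257.8 kips → shear rupture governs the shear term.
R_n = 233.8 + 1.0 × 65 × 0.4883 = 265.6 kips.
Allowable strength R_n/Ω = 265.6 / 2 = 133 kips.

133 kips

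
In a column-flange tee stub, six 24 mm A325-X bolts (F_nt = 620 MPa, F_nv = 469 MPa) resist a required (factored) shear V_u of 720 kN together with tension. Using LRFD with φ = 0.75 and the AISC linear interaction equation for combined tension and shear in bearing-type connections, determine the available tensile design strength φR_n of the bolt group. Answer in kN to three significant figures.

689 kN

A_b = π·24²/4 = 452.4 mm²; f_rv = 720 × 1000 / (6 × 452.4) = 265.3 MPa.
F'_nt = 1.3 F_nt − (F_nt / φF_nv) f_rv = 1.3·620 − (620/(0.75·469))·265.3 = 338.5 MPa, capped at F_nt → F'_nt = 338.5 MPa.
R_n = F'_nt · A_b · n = 338.5 × 452.4 × 6 / 1000 = 918.7 kN.
Design strength φR_n = 0.75 × 918.7 = 689 kN.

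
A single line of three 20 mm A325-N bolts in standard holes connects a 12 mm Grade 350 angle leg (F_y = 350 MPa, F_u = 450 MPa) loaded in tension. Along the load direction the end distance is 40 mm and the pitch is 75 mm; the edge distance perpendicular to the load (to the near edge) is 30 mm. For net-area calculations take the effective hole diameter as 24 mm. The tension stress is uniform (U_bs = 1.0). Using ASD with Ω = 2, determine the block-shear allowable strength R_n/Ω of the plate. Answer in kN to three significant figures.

259 kN

Shear plane L_v = 40 + 2·75 = 190 mm; A_gv = 190 × 12 = 2280 mm².
A_nv = (190 − 2.5·24) × 12 = 1560 mm².
A_nt = (30 − 0.5·24) × 12 = 216 mm².
0.6 F_u A_nv = 421.2 kN; 0.6 F_y A_gv = 478.8 kN → shear rupture governs the shear term.
R_n = 421.2 + 1.0 × 450 × 216 / 1000 = 518.4 kN.
Allowable strength R_n/Ω = 518.4 / 2 = 259 kN.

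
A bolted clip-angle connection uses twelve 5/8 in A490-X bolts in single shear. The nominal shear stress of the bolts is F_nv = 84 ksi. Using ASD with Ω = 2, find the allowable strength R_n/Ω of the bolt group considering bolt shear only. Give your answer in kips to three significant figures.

155 kips

A_b = π × 0.625² / 4 = 0.3068 in².
R_n = F_nv · A_b · n · n_s = 84 × 0.3068 × 12 × 1 = 309.3 kips.
Allowable strength R_n/Ω = 309.3 / 2 = 155 kips.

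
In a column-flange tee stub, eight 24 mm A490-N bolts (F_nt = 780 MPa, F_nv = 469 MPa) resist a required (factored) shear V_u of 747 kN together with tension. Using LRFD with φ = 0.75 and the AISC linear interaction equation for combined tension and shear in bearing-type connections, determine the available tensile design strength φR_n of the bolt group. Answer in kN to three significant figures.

1510 kN

A_b = π·24²/4 = 452.4 mm²; f_rv = 747 × 1000 / (8 × 452.4) = 206.4 MPa.
F'_nt = 1.3 F_nt − (F_nt / φF_nv) f_rv = 1.3·780 − (780/(0.75·469))·206.4 = 556.3 MPa, capped at F_nt → F'_nt = 556.3 MPa.
R_n = F'_nt · A_b · n = 556.3 × 452.4 × 8 / 1000 = 2013 kN.
Design strength φR_n = 0.75 × 2013 = 1510 kN.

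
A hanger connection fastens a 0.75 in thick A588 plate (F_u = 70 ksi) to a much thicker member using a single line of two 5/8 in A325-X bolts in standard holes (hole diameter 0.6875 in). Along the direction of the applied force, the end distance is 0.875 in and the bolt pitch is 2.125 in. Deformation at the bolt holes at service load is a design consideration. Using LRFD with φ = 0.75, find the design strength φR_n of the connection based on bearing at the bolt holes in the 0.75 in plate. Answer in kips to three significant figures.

84.2 kips

Per bolt r_n = 1.2 l_c t F_u ≤ 2.4 d t F_u; upper limit = 2.4 × 0.625 × 0.75 × 70 = 78.75 kips.
Edge bolt: l_c = 0.875 − 0.6875/2 = 0.5312 in → 1.2 × 0.5312 × 0.75 × 70 = 33.47 → r_n = 33.47 kips.
Interior bolts: l_c = 2.125 − 0.6875 = 1.438 in → 1.2 × 1.438 × 0.75 × 70 = 90.56 → r_n = 78.75 kips.
R_n = 1 × 33.47 + 1 × 78.75 = 112.2 kips.
Design strength φR_n = 0.75 × 112.2 = 84.2 kips.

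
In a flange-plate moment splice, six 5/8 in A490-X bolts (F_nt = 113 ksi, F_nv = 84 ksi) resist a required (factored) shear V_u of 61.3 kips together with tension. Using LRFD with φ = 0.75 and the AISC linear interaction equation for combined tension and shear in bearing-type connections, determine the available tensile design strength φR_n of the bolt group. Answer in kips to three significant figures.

120 kips

A_b = π·0.625²/4 = 0.3068 in²; f_rv = 61.3 / (6 × 0.3068) = 33.3 ksi.
F'_nt = 1.3 F_nt − (F_nt / φF_nv) f_rv = 1.3·113 − (113/(0.75·84))·33.3 = 87.17 ksi, capped at F_nt → F'_nt = 87.17 ksi.
R_n = F'_nt · A_b · n = 87.17 × 0.3068 × 6 = 160.5 kips.
Design strength φR_n = 0.75 × 160.5 = 120 kips.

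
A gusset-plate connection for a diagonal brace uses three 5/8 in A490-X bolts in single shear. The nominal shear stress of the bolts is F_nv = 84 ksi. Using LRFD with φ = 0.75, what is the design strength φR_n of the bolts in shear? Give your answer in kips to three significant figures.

58 kips

A_b = π × 0.625² / 4 = 0.3068 in².
R_n = F_nv · A_b · n · n_s = 84 × 0.3068 × 3 × 1 = 77.31 kips.
Design strength φR_n = 0.75 × 77.31 = 58 kips.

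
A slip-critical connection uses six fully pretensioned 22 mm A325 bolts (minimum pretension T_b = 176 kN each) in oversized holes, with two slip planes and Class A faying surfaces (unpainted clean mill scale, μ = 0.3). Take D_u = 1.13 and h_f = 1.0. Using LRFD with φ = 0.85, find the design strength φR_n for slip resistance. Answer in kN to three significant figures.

R_n = μ · D_u · h_f · T_b · n_s · n_b = 0.3 × 1.13 × 1.0 × 176 × 2 × 6 = 716 kN.
Design strength φR_n = 0.85 × 716 = 609 kN.

609 kN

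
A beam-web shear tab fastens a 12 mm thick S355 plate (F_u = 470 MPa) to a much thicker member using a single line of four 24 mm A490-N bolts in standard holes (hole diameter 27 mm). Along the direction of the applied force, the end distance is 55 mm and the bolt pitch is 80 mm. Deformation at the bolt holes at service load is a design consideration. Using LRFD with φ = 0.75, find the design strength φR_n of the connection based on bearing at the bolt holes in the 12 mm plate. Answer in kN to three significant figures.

942 kN

Per bolt r_n = 1.2 l_c t F_u ≤ 2.4 d t F_u; upper limit = 2.4 × 24 × 12 × 470 / 1000 = 324.9 kN.
Edge bolt: l_c = 55 − 27/2 = 41.5 mm → 1.2 × 41.5 × 12 × 470 / 1000 = 280.9 → r_n = 280.9 kN.
Interior bolts: l_c = 80 − 27 = 53 mm → 1.2 × 53 × 12 × 470 / 1000 = 358.7 → r_n = 324.9 kN.
R_n = 1 × 280.9 + 3 × 324.9 = 1255 kN.
Design strength φR_n = 0.75 × 1255 = 942 kN.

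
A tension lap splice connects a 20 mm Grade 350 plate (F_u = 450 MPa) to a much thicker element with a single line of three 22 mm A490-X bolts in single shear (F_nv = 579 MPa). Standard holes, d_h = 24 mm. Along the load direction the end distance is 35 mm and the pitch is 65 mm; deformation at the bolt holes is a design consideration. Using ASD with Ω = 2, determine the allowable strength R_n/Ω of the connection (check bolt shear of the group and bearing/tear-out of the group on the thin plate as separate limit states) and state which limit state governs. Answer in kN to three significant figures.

330 kN (bolt shear governs)

Bolt shear: A_b = π·22²/4 = 380.1 mm²; R_n = 579 × 380.1 × 3 × 1 / 1000 = 660.3 kN → 660.3 / 2 = 330 kN.
Bearing (1.2 l_c t F_u ≤ 2.4 d t F_u): upper limit = 2.4·22·20·450 / 1000 = 475.2 kN.
  Edge l_c = 35 − 24/2 = 23 → r_n = 248.4 kN; interior l_c = 65 − 24 = 41 → r_n = 442.8 kN.
  R_n,bearing = 1·248.4 + 2·442.8 = 1134 kN → 1134 / 2 = 567 kN.
Bolt shear governs: 330 kN.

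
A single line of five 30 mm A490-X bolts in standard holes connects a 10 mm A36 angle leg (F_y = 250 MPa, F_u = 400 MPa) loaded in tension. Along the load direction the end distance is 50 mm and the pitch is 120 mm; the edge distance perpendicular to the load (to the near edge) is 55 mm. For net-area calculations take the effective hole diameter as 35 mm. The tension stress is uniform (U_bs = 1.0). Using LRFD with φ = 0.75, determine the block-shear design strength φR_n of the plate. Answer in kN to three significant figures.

Shear plane L_v = 50 + 4·120 = 530 mm; A_gv = 530 × 10 = 5300 mm².
A_nv = (530 − 4.5·35) × 10 = 3725 mm².
A_nt = (55 − 0.5·35) × 10 = 375 mm².
0.6 F_u A_nv = 894 kN; 0.6 F_y A_gv = 795 kN → shear yielding governs the shear term.
R_n = 795 + 1.0 × 400 × 375 / 1000 = 945 kN.
Design strength φR_n = 0.75 × 945 = 709 kN.

709 kN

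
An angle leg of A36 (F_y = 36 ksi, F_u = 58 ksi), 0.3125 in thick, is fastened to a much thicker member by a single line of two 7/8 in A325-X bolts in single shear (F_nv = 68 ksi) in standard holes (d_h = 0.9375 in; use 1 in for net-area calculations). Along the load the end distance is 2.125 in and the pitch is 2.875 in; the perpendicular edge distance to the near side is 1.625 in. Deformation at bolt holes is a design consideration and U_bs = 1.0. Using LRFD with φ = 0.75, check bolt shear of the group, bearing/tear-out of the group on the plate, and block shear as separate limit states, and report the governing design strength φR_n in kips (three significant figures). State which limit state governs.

40.6 kips (block shear governs)

Bolt shear: A_b = π·0.875²/4 = 0.6013 in²; R_n = 68 × 0.6013 × 2 × 1 = 81.78 kips → 0.75 × 81.78 = 61.3 kips.
Bearing: edge l_c = 1.656, r_n = 36.02 kips; interior l_c = 1.938, r_n = 38.06 kips; R_n = 36.02 + 1·38.06 = 74.09 kips → 55.6 kips.
Block shear: A_gv = 1.562, A_nv = 1.094, A_nt = 0.3516 in²; R_n = min(0.6F_uA_nv, 0.6F_yA_gv) + U_bs·F_u·A_nt = 54.14 kips → 40.6 kips.
Block shear governs: 40.6 kips.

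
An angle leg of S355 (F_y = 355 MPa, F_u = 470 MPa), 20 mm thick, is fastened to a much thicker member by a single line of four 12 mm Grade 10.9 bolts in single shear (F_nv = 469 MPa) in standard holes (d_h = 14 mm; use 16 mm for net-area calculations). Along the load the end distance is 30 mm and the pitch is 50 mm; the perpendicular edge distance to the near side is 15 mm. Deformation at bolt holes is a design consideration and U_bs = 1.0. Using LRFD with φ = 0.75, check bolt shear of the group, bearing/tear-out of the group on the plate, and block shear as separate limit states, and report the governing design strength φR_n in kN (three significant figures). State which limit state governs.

Bolt shear: A_b = π·12²/4 = 113.1 mm²; R_n = 469 × 113.1 × 4 × 1 / 1000 = 212.2 kN → 0.75 × 212.2 = 159 kN.
Bearing: edge l_c = 23, r_n = 259.4 kN; interior l_c = 36, r_n = 270.7 kN; R_n = 259.4 + 3·270.7 = 1072 kN → 804 kN.
Block shear: A_gv = 3600, A_nv = 2480, A_nt = 140 mm²; R_n = min(0.6F_uA_nv, 0.6F_yA_gv) + U_bs·F_u·A_nt = 765.2 kN → 574 kN.
Bolt shear governs: 159 kN.

159 kN (bolt shear governs)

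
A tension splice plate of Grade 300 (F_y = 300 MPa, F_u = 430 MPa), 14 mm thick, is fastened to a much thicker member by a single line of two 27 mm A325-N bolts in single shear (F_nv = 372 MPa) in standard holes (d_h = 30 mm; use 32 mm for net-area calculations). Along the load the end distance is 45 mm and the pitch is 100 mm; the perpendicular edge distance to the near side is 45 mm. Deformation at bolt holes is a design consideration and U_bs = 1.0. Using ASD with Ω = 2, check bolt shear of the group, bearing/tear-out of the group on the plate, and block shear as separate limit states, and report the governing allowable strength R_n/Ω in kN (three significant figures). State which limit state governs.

Bolt shear: A_b = π·27²/4 = 572.6 mm²; R_n = 372 × 572.6 × 2 × 1 / 1000 = 426 kN → 426 / 2 = 213 kN.
Bearing: edge l_c = 30, r_n = 216.7 kN; interior l_c = 70, r_n = 390.1 kN; R_n = 216.7 + 1·390.1 = 606.8 kN → 303 kN.
Block shear: A_gv = 2030, A_nv = 1358, A_nt = 406 mm²; R_n = min(0.6F_uA_nv, 0.6F_yA_gv) + U_bs·F_u·A_nt = 524.9 kN → 262 kN.
Bolt shear governs: 213 kN.

213 kN (bolt shear governs)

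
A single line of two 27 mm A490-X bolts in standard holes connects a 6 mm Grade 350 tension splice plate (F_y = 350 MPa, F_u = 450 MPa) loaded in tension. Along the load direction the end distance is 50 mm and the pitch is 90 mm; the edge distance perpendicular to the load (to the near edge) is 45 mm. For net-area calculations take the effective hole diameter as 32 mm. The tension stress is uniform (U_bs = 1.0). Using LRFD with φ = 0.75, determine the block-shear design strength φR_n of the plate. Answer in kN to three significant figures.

171 kN

Shear plane L_v = 50 + 1·90 = 140 mm; A_gv = 140 × 6 = 840 mm².
A_nv = (140 − 1.5·32) × 6 = 552 mm².
A_nt = (45 − 0.5·32) × 6 = 174 mm².
0.6 F_u A_nv = 149 kN; 0.6 F_y A_gv = 176.4 kN → shear rupture governs the shear term.
R_n = 149 + 1.0 × 450 × 174 / 1000 = 227.3 kN.
Design strength φR_n = 0.75 × 227.3 = 171 kN.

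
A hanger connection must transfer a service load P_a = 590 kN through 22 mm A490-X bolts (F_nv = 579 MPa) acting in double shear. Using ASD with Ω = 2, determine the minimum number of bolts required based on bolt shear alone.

A_b = π·22²/4 = 380.1 mm².
Per-bolt allowable strength R_n/Ω = 579 × 380.1 × 2 / 1000 / 2 = 220.1 kN.
n ≥ 590 / 220.1 = 2.681 → use 3 bolts.

3 bolts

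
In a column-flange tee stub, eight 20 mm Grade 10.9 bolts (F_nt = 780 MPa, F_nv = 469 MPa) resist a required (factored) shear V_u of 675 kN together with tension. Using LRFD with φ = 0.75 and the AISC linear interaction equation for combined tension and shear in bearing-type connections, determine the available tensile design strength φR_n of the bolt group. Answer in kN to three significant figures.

A_b = π·20²/4 = 314.2 mm²; f_rv = 675 × 1000 / (8 × 314.2) = 268.6 MPa.
F'_nt = 1.3 F_nt − (F_nt / φF_nv) f_rv = 1.3·780 − (780/(0.75·469))·268.6 = 418.4 MPa, capped at F_nt → F'_nt = 418.4 MPa.
R_n = F'_nt · A_b · n = 418.4 × 314.2 × 8 / 1000 = 1052 kN.
Design strength φR_n = 0.75 × 1052 = 789 kN.

789 kN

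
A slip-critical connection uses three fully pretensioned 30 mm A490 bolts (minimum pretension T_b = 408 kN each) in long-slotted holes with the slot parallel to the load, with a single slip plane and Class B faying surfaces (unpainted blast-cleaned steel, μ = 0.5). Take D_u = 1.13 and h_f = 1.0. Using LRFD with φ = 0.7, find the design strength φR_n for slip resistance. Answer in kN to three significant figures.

484 kN

R_n = μ · D_u · h_f · T_b · n_s · n_b = 0.5 × 1.13 × 1.0 × 408 × 1 × 3 = 691.6 kN.
Design strength φR_n = 0.7 × 691.6 = 484 kN.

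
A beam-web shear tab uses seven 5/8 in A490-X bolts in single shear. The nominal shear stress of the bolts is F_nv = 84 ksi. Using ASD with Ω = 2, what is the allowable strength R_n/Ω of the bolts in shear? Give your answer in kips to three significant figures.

A_b = π × 0.625² / 4 = 0.3068 in².
R_n = F_nv · A_b · n · n_s = 84 × 0.3068 × 7 × 1 = 180.4 kips.
Allowable strength R_n/Ω = 180.4 / 2 = 90.2 kips.

90.2 kips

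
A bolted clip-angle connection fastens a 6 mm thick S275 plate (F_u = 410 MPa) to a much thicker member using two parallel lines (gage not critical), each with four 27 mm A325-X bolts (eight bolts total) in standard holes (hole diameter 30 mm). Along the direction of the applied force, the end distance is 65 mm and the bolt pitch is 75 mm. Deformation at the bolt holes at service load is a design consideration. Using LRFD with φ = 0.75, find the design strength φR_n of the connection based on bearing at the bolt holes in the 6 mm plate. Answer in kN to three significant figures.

Per bolt r_n = 1.2 l_c t F_u ≤ 2.4 d t F_u; upper limit = 2.4 × 27 × 6 × 410 / 1000 = 159.4 kN.
Edge bolt: l_c = 65 − 30/2 = 50 mm → 1.2 × 50 × 6 × 410 / 1000 = 147.6 → r_n = 147.6 kN.
Interior bolts: l_c = 75 − 30 = 45 mm → 1.2 × 45 × 6 × 410 / 1000 = 132.8 → r_n = 132.8 kN.
R_n = 2 × 147.6 + 6 × 132.8 = 1092 kN.
Design strength φR_n = 0.75 × 1092 = 819 kN.

819 kN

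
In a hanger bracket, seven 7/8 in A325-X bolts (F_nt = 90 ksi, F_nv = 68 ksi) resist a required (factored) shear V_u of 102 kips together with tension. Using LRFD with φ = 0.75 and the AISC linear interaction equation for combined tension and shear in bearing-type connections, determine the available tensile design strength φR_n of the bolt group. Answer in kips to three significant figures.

A_b = π·0.875²/4 = 0.6013 in²; f_rv = 102 / (7 × 0.6013) = 24.23 ksi.
F'_nt = 1.3 F_nt − (F_nt / φF_nv) f_rv = 1.3·90 − (90/(0.75·68))·24.23 = 74.24 ksi, capped at F_nt → F'_nt = 74.24 ksi.
R_n = F'_nt · A_b · n = 74.24 × 0.6013 × 7 = 312.5 kips.
Design strength φR_n = 0.75 × 312.5 = 234 kips.

234 kips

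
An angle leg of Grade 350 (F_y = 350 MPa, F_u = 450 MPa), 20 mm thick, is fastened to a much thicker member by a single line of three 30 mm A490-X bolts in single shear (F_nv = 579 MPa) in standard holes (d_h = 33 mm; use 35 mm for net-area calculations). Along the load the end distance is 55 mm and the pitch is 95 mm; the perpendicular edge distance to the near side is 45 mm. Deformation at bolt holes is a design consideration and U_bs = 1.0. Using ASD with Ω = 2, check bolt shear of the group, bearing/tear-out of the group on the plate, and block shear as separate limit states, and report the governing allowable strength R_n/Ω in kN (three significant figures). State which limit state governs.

Bolt shear: A_b = π·30²/4 = 706.9 mm²; R_n = 579 × 706.9 × 3 × 1 / 1000 = 1228 kN → 1228 / 2 = 614 kN.
Bearing: edge l_c = 38.5, r_n = 415.8 kN; interior l_c = 62, r_n = 648 kN; R_n = 415.8 + 2·648 = 1712 kN → 856 kN.
Block shear: A_gv = 4900, A_nv = 3150, A_nt = 550 mm²; R_n = min(0.6F_uA_nv, 0.6F_yA_gv) + U_bs·F_u·A_nt = 1098 kN → 549 kN.
Block shear governs: 549 kN.

549 kN (block shear governs)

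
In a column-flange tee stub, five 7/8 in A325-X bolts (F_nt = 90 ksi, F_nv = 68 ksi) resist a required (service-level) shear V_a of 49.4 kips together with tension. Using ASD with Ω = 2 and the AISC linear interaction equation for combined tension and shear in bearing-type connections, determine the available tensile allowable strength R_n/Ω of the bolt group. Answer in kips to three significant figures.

111 kips

A_b = π·0.875²/4 = 0.6013 in²; f_rv = 49.4 / (5 × 0.6013) = 16.43 ksi.
F'_nt = 1.3 F_nt − (Ω F_nt / F_nv) f_rv = 1.3·90 − (2·90/68)·16.43 = 73.51 ksi, capped at F_nt → F'_nt = 73.51 ksi.
R_n = F'_nt · A_b · n = 73.51 × 0.6013 × 5 = 221 kips.
Allowable strength R_n/Ω = 221 / 2 = 111 kips.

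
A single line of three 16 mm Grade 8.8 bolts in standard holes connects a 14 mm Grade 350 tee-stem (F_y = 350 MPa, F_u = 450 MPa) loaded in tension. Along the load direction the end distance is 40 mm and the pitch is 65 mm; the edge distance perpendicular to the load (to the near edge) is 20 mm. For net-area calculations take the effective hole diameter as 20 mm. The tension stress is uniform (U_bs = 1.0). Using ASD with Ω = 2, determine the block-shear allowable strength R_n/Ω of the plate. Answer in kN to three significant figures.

258 kN

Shear plane L_v = 40 + 2·65 = 170 mm; A_gv = 170 × 14 = 2380 mm².
A_nv = (170 − 2.5·20) × 14 = 1680 mm².
A_nt = (20 − 0.5·20) × 14 = 140 mm².
0.6 F_u A_nv = 453.6 kN; 0.6 F_y A_gv = 499.8 kN → shear rupture governs the shear term.
R_n = 453.6 + 1.0 × 450 × 140 / 1000 = 516.6 kN.
Allowable strength R_n/Ω = 516.6 / 2 = 258 kN.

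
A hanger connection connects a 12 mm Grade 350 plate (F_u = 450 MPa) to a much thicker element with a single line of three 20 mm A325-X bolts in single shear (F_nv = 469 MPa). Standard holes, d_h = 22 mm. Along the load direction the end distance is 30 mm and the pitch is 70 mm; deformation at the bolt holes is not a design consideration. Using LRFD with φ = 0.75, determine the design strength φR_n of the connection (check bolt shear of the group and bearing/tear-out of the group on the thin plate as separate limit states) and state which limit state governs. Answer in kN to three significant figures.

332 kN (bolt shear governs)

Bolt shear: A_b = π·20²/4 = 314.2 mm²; R_n = 469 × 314.2 × 3 × 1 / 1000 = 442 kN → 0.75 × 442 = 332 kN.
Bearing (1.5 l_c t F_u ≤ 3.0 d t F_u): upper limit = 3.0·20·12·450 / 1000 = 324 kN.
  Edge l_c = 30 − 22/2 = 19 → r_n = 153.9 kN; interior l_c = 70 − 22 = 48 → r_n = 324 kN.
  R_n,bearing = 1·153.9 + 2·324 = 801.9 kN → 0.75 × 801.9 = 601 kN.
Bolt shear governs: 332 kN.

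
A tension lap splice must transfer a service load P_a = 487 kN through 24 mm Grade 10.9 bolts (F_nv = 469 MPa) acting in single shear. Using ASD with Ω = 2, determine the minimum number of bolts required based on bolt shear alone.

A_b = π·24²/4 = 452.4 mm².
Per-bolt allowable strength R_n/Ω = 469 × 452.4 × 1 / 1000 / 2 = 106.1 kN.
n ≥ 487 / 106.1 = 4.591 → use 5 bolts.

5 bolts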